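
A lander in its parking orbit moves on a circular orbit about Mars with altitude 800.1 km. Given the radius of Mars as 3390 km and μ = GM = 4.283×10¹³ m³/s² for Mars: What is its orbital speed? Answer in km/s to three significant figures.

r = 3390 + 800.1 = 4190.1 km = 4.1901×10⁶ m.
For a circular orbit v = √(μ/r) = √(4.283×10¹³ / 4.190×10⁶) = √(1.022×10⁷) = 3197 m/s.
That is 3.197 km/s.

v ≈ 3.20 km/s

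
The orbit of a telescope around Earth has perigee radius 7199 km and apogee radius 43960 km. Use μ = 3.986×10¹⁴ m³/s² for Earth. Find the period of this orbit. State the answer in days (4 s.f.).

T ≈ 0.4712 days

Semi-major axis a = (r_p + r_a)/2 = (7199.0 + 43960)/2 = 25580 km = 2.558×10⁷ m.
By Kepler's third law T = 2π√(a³/μ) = 2π × 6.480×10³ = 4.071×10⁴ s.
= 0.4712 days.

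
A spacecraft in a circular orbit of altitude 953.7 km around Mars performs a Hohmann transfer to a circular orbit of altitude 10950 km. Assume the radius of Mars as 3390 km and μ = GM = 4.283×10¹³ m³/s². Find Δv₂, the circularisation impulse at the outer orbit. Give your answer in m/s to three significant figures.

Δv ≈ 550 m/s

r₁ = 3390 + 953.7 = 4343.7 km = 4.3437×10⁶ m.
r₂ = 3390 + 10950 = 14340 km = 1.4340×10⁷ m.
Transfer ellipse a_t = (r₁ + r₂)/2 = 9.342×10⁶ m.
At r₁: circular v_c1 = √(μ/r₁) = 3140 m/s; transfer-periapsis v_p = √[μ(2/r₁ − 1/a_t)] = 3890 m/s.
At r₂: circular v_c2 = √(μ/r₂) = 1728 m/s; transfer-apoapsis v_a = √[μ(2/r₂ − 1/a_t)] = 1178 m/s.
Δv₂ = v_c2 − v_a = 549.8 m/s.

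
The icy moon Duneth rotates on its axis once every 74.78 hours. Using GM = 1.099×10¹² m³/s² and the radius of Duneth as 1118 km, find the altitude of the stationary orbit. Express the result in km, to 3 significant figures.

T = 74.78 hours = 2.692×10⁵ s.
A synchronous orbit has period T, so by Kepler's third law a = (μT²/4π²)^(1/3).
μT²/4π² = 1.099×10¹² × (2.692×10⁵)² / 39.48 = 2.018×10²¹ m³.
a = 1.264×10⁷ m = 12636 km.
Altitude h = a − R = 12636 − 1118 = 11518 km.

h_sync ≈ 11500 km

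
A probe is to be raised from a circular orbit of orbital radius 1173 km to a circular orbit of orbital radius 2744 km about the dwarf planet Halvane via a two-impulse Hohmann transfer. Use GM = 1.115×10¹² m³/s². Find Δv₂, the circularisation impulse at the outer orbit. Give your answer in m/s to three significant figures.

Δv ≈ 144 m/s

r₁ = 1173 km = 1.173×10⁶ m.
r₂ = 2744 km = 2.744×10⁶ m.
Transfer ellipse a_t = (r₁ + r₂)/2 = 1.958×10⁶ m.
At r₁: circular v_c1 = √(μ/r₁) = 975.0 m/s; transfer-periapsis v_p = √[μ(2/r₁ − 1/a_t)] = 1154 m/s.
At r₂: circular v_c2 = √(μ/r₂) = 637.4 m/s; transfer-apoapsis v_a = √[μ(2/r₂ − 1/a_t)] = 493.3 m/s.
Δv₂ = v_c2 − v_a = 144.1 m/s.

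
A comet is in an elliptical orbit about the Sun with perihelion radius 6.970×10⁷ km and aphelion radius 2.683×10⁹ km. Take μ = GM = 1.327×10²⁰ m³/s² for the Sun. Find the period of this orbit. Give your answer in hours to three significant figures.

Semi-major axis a = (r_p + r_a)/2 = (6.9700×10⁷ + 2.6830×10⁹)/2 = 1.3764×10⁹ km = 1.376×10¹² m.
By Kepler's third law T = 2π√(a³/μ) = 2π × 1.402×10⁸ = 8.807×10⁸ s.
= 2.446×10⁵ hours.

T ≈ 245000 hours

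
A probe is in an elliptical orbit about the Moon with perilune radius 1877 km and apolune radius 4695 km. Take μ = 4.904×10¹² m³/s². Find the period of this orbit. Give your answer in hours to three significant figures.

Semi-major axis a = (r_p + r_a)/2 = (1877.0 + 4695.0)/2 = 3286.0 km = 3.286×10⁶ m.
By Kepler's third law T = 2π√(a³/μ) = 2π × 2.690×10³ = 1.690×10⁴ s.
= 4.695 hours.

T ≈ 4.69 hours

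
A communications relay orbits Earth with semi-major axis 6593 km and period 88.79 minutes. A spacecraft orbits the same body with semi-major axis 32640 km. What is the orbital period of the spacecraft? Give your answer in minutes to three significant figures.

T₂ ≈ 978 minutes

Kepler's third law: T² ∝ a³, so T₂ = T₁ (a₂/a₁)^(3/2).
a₂/a₁ = 4.951, (a₂/a₁)^(3/2) = 11.02.
T₂ = 88.79 × 11.02 = 978.1 minutes.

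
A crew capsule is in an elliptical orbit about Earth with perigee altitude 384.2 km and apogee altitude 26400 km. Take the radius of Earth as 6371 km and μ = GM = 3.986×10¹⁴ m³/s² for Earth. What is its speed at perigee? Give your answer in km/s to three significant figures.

v ≈ 9.89 km/s

r_p = 6371 + 384.2 = 6755.2 km = 6.7552×10⁶ m.
r_a = 6371 + 26400 = 32771 km = 3.2771×10⁷ m.
Semi-major axis a = (r_p + r_a)/2 = 19763 km = 1.976×10⁷ m.
Vis-viva: v² = μ(2/r − 1/a) = 3.986×10¹⁴ × (2.961×10⁻⁷ − 5.060×10⁻⁸) = 9.784×10⁷ m²/s².
v = 9892 m/s = 9.892 km/s.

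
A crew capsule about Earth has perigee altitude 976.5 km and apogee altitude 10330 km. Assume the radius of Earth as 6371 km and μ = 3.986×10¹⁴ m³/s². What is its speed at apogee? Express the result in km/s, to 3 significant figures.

v ≈ 3.82 km/s

r_p = 6371 + 976.5 = 7347.5 km = 7.3475×10⁶ m.
r_a = 6371 + 10330 = 16701 km = 1.6701×10⁷ m.
Semi-major axis a = (r_p + r_a)/2 = 12024 km = 1.202×10⁷ m.
Vis-viva: v² = μ(2/r − 1/a) = 3.986×10¹⁴ × (1.198×10⁻⁷ − 8.317×10⁻⁸) = 1.458×10⁷ m²/s².
v = 3819 m/s = 3.819 km/s.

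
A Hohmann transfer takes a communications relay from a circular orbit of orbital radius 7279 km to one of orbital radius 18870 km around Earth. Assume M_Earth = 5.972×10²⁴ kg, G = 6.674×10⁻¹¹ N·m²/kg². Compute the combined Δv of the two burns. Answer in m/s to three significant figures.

Δv_total ≈ 2660 m/s

μ = GM = 6.674×10⁻¹¹ × 5.972×10²⁴ = 3.986×10¹⁴ m³/s².
r₁ = 7279 km = 7.279×10⁶ m.
r₂ = 18870 km = 1.887×10⁷ m.
Transfer ellipse a_t = (r₁ + r₂)/2 = 1.307×10⁷ m.
At r₁: circular v_c1 = √(μ/r₁) = 7400 m/s; transfer-perigee v_p = √[μ(2/r₁ − 1/a_t)] = 8890 m/s.
Δv₁ = v_p − v_c1 = 1490 m/s.
At r₂: circular v_c2 = √(μ/r₂) = 4596 m/s; transfer-apogee v_a = √[μ(2/r₂ − 1/a_t)] = 3429 m/s.
Δv₂ = v_c2 − v_a = 1167 m/s.
Total Δv = Δv₁ + Δv₂ = 2657 m/s.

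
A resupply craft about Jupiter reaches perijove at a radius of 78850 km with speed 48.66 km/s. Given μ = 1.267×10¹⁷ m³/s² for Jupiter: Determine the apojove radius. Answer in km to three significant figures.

r_p = 7.885×10⁷ m.
Specific energy ε = v²/2 − μ/r = -4.230×10⁸ J/kg, so a = −μ/(2ε) = 1.498×10⁸ m.
The apsides satisfy r_p + r_a = 2a, so the apojove radius is 2a − r_p = 2.207×10⁸ m = 2.2071×10⁵ km.

apojove radius ≈ 2.21×10⁵ km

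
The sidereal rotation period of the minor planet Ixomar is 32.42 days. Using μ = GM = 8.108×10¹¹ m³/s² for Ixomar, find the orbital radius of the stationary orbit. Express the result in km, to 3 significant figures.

T = 32.42 days = 2.801×10⁶ s.
A synchronous orbit has period T, so by Kepler's third law a = (μT²/4π²)^(1/3).
μT²/4π² = 8.108×10¹¹ × (2.801×10⁶)² / 39.48 = 1.611×10²³ m³.
a = 5.442×10⁷ m = 54417 km.

r_sync ≈ 54400 km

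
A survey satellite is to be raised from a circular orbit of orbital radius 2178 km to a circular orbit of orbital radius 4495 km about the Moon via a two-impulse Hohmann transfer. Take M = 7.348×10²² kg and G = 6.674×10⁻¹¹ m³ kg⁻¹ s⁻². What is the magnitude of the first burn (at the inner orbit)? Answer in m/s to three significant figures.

μ = GM = 6.674×10⁻¹¹ × 7.348×10²² = 4.904×10¹² m³/s².
r₁ = 2178 km = 2.178×10⁶ m.
r₂ = 4495 km = 4.495×10⁶ m.
Transfer ellipse a_t = (r₁ + r₂)/2 = 3.336×10⁶ m.
At r₁: circular v_c1 = √(μ/r₁) = 1501 m/s; transfer-perilune v_p = √[μ(2/r₁ − 1/a_t)] = 1742 m/s.
Δv₁ = v_p − v_c1 = 241.1 m/s.

Δv ≈ 241 m/s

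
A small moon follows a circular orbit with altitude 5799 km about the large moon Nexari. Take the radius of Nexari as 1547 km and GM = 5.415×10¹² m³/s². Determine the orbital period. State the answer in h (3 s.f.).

r = 1547 + 5799 = 7346.0 km = 7.3460×10⁶ m.
Kepler's third law: T = 2π√(r³/μ) = 2π√((7.346×10⁶)³ / 5.415×10¹²).
r³/μ = 7.321×10⁷ s², so T = 2π × 8.556×10³ = 5.376×10⁴ s.
Converting: 5.376×10⁴ s ÷ 3600 = 14.93 h.

T ≈ 14.9 h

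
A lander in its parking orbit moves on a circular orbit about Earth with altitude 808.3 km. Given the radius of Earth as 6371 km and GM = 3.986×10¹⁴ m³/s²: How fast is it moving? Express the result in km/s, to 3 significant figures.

r = 6371 + 808.3 = 7179.3 km = 7.1793×10⁶ m.
For a circular orbit v = √(μ/r) = √(3.986×10¹⁴ / 7.179×10⁶) = √(5.552×10⁷) = 7451 m/s.
That is 7.451 km/s.

v ≈ 7.45 km/s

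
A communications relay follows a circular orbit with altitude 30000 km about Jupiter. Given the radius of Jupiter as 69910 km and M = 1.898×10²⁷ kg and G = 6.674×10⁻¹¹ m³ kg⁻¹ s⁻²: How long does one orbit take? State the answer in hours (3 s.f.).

T ≈ 4.90 hours

μ = GM = 6.674×10⁻¹¹ × 1.898×10²⁷ = 1.267×10¹⁷ m³/s².
r = 69910 + 30000 = 99910 km = 9.9910×10⁷ m.
Kepler's third law: T = 2π√(r³/μ) = 2π√((9.991×10⁷)³ / 1.267×10¹⁷).
r³/μ = 7.873×10⁶ s², so T = 2π × 2.806×10³ = 1.763×10⁴ s.
Converting: 1.763×10⁴ s ÷ 3600 = 4.897 hours.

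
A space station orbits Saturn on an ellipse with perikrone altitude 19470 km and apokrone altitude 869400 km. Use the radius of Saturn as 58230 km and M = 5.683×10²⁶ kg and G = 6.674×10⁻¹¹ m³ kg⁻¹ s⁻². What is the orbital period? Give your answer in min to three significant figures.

μ = GM = 6.674×10⁻¹¹ × 5.683×10²⁶ = 3.793×10¹⁶ m³/s².
r_p = 58230 + 19470 = 77700 km = 7.7700×10⁷ m.
r_a = 58230 + 869400 = 927630 km = 9.2763×10⁸ m.
Semi-major axis a = (r_p + r_a)/2 = (77700 + 9.2763×10⁵)/2 = 5.0266×10⁵ km = 5.027×10⁸ m.
By Kepler's third law T = 2π√(a³/μ) = 2π × 5.787×10⁴ = 3.636×10⁵ s.
= 6060 min.

T ≈ 6060 min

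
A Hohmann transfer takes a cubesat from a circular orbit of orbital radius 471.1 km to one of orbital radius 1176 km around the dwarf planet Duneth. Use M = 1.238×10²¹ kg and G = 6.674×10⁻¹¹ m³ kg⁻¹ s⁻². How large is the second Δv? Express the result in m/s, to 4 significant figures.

Δv ≈ 64.59 m/s

μ = GM = 6.674×10⁻¹¹ × 1.238×10²¹ = 8.262×10¹⁰ m³/s².
r₁ = 471.1 km = 4.711×10⁵ m.
r₂ = 1176 km = 1.176×10⁶ m.
Transfer ellipse a_t = (r₁ + r₂)/2 = 8.236×10⁵ m.
At r₁: circular v_c1 = √(μ/r₁) = 418.8 m/s; transfer-periapsis v_p = √[μ(2/r₁ − 1/a_t)] = 500.4 m/s.
At r₂: circular v_c2 = √(μ/r₂) = 265.1 m/s; transfer-apoapsis v_a = √[μ(2/r₂ − 1/a_t)] = 200.5 m/s.
Δv₂ = v_c2 − v_a = 64.59 m/s.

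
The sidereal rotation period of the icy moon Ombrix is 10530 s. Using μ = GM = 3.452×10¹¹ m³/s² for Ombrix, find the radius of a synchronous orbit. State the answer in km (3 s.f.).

A synchronous orbit has period T, so by Kepler's third law a = (μT²/4π²)^(1/3).
μT²/4π² = 3.452×10¹¹ × (1.053×10⁴)² / 39.48 = 9.695×10¹⁷ m³.
a = 9.897×10⁵ m = 989.74 km.

r_sync ≈ 990 km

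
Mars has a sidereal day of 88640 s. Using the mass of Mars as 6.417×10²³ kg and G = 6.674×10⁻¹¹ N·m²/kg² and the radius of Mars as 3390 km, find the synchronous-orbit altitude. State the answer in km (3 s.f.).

μ = GM = 6.674×10⁻¹¹ × 6.417×10²³ = 4.283×10¹³ m³/s².
A synchronous orbit has period T, so by Kepler's third law a = (μT²/4π²)^(1/3).
μT²/4π² = 4.283×10¹³ × (8.864×10⁴)² / 39.48 = 8.524×10²¹ m³.
a = 2.043×10⁷ m = 20427 km.
Altitude h = a − R = 20427 − 3390 = 17037 km.

h_sync ≈ 17000 km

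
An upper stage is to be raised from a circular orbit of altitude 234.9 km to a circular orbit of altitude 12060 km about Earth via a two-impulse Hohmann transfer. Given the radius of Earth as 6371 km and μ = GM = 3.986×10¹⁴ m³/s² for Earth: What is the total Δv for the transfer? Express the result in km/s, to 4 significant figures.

r₁ = 6371 + 234.9 = 6605.9 km = 6.6059×10⁶ m.
r₂ = 6371 + 12060 = 18431 km = 1.8431×10⁷ m.
Transfer ellipse a_t = (r₁ + r₂)/2 = 1.252×10⁷ m.
At r₁: circular v_c1 = √(μ/r₁) = 7768 m/s; transfer-perigee v_p = √[μ(2/r₁ − 1/a_t)] = 9425 m/s.
Δv₁ = v_p − v_c1 = 1658 m/s.
At r₂: circular v_c2 = √(μ/r₂) = 4650 m/s; transfer-apogee v_a = √[μ(2/r₂ − 1/a_t)] = 3378 m/s.
Δv₂ = v_c2 − v_a = 1272 m/s.
Total Δv = Δv₁ + Δv₂ = 2930 m/s = 2.930 km/s.

Δv_total ≈ 2.930 km/s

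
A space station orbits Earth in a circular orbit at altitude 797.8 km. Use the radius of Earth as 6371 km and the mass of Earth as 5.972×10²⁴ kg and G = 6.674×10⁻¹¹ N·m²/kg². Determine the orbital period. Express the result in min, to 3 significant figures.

T ≈ 101 min

μ = GM = 6.674×10⁻¹¹ × 5.972×10²⁴ = 3.986×10¹⁴ m³/s².
r = 6371 + 797.8 = 7168.8 km = 7.1688×10⁶ m.
Kepler's third law: T = 2π√(r³/μ) = 2π√((7.169×10⁶)³ / 3.986×10¹⁴).
r³/μ = 9.243×10⁵ s², so T = 2π × 9.614×10² = 6.041×10³ s.
Converting: 6.041×10³ s ÷ 60.00 = 100.7 min.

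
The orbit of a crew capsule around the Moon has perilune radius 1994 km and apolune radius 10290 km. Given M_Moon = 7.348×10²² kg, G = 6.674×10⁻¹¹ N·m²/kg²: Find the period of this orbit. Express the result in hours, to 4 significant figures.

μ = GM = 6.674×10⁻¹¹ × 7.348×10²² = 4.904×10¹² m³/s².
Semi-major axis a = (r_p + r_a)/2 = (1994.0 + 10290)/2 = 6142.0 km = 6.142×10⁶ m.
By Kepler's third law T = 2π√(a³/μ) = 2π × 6.874×10³ = 4.319×10⁴ s.
= 12.00 hours.

T ≈ 12.00 hours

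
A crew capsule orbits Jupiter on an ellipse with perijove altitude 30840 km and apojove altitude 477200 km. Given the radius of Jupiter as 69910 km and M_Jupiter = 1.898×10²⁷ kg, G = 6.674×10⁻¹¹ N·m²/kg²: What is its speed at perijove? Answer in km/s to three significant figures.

v ≈ 46.1 km/s

μ = GM = 6.674×10⁻¹¹ × 1.898×10²⁷ = 1.267×10¹⁷ m³/s².
r_p = 69910 + 30840 = 100750 km = 1.0075×10⁸ m.
r_a = 69910 + 477200 = 547110 km = 5.4711×10⁸ m.
Semi-major axis a = (r_p + r_a)/2 = 3.2393×10⁵ km = 3.239×10⁸ m.
Vis-viva: v² = μ(2/r − 1/a) = 1.267×10¹⁷ × (1.985×10⁻⁸ − 3.087×10⁻⁹) = 2.124×10⁹ m²/s².
v = 46080 m/s = 46.08 km/s.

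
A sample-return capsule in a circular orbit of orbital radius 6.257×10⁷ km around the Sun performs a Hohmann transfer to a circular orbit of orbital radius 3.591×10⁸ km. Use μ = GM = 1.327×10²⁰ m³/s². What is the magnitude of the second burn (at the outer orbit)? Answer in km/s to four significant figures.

r₁ = 6.257×10⁷ km = 6.257×10¹⁰ m.
r₂ = 3.591×10⁸ km = 3.591×10¹¹ m.
Transfer ellipse a_t = (r₁ + r₂)/2 = 2.108×10¹¹ m.
At r₁: circular v_c1 = √(μ/r₁) = 46050 m/s; transfer-perihelion v_p = √[μ(2/r₁ − 1/a_t)] = 60100 m/s.
At r₂: circular v_c2 = √(μ/r₂) = 19220 m/s; transfer-aphelion v_a = √[μ(2/r₂ − 1/a_t)] = 10470 m/s.
Δv₂ = v_c2 − v_a = 8751 m/s.
= 8.751 km/s.

Δv ≈ 8.751 km/s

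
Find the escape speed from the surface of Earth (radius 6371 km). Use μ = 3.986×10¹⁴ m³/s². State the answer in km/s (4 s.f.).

r = R = 6.371×10⁶ m.
Escape speed v_esc = √(2μ/r) = √(2 × 3.986×10¹⁴ / 6.371×10⁶) = √(1.251×10⁸) = 11190 m/s.
= 11.19 km/s.

v_esc ≈ 11.19 km/s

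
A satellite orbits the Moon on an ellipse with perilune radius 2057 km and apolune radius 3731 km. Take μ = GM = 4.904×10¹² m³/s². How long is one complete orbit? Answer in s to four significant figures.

T ≈ 13970 s

Semi-major axis a = (r_p + r_a)/2 = (2057.0 + 3731.0)/2 = 2894.0 km = 2.894×10⁶ m.
By Kepler's third law T = 2π√(a³/μ) = 2π × 2.223×10³ = 1.397×10⁴ s.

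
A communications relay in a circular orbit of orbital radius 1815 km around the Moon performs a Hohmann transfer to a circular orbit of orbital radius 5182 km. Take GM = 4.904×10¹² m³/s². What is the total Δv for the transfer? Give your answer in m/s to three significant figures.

Δv_total ≈ 629 m/s

r₁ = 1815 km = 1.815×10⁶ m.
r₂ = 5182 km = 5.182×10⁶ m.
Transfer ellipse a_t = (r₁ + r₂)/2 = 3.498×10⁶ m.
At r₁: circular v_c1 = √(μ/r₁) = 1644 m/s; transfer-perilune v_p = √[μ(2/r₁ − 1/a_t)] = 2001 m/s.
Δv₁ = v_p − v_c1 = 356.8 m/s.
At r₂: circular v_c2 = √(μ/r₂) = 972.8 m/s; transfer-apolune v_a = √[μ(2/r₂ − 1/a_t)] = 700.7 m/s.
Δv₂ = v_c2 − v_a = 272.1 m/s.
Total Δv = Δv₁ + Δv₂ = 628.9 m/s.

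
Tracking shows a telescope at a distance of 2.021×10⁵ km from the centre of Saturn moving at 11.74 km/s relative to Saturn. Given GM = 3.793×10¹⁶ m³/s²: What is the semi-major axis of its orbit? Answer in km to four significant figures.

a ≈ 1.597×10⁵ km

r = 2.021×10⁸ m.
Specific orbital energy ε = v²/2 − μ/r = (11740)²/2 − 3.793×10¹⁶/2.021×10⁸ = -1.188×10⁸ J/kg.
Since ε = −μ/(2a), a = −μ/(2ε) = 1.597×10⁸ m = 1.5968×10⁵ km.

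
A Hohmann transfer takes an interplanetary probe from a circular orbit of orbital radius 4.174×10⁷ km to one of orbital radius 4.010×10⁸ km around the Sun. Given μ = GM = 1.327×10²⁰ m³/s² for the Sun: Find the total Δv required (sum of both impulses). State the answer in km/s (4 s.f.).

r₁ = 4.174×10⁷ km = 4.174×10¹⁰ m.
r₂ = 4.010×10⁸ km = 4.010×10¹¹ m.
Transfer ellipse a_t = (r₁ + r₂)/2 = 2.214×10¹¹ m.
At r₁: circular v_c1 = √(μ/r₁) = 56380 m/s; transfer-perihelion v_p = √[μ(2/r₁ − 1/a_t)] = 75890 m/s.
Δv₁ = v_p − v_c1 = 19500 m/s.
At r₂: circular v_c2 = √(μ/r₂) = 18190 m/s; transfer-aphelion v_a = √[μ(2/r₂ − 1/a_t)] = 7899 m/s.
Δv₂ = v_c2 − v_a = 10290 m/s.
Total Δv = Δv₁ + Δv₂ = 29800 m/s = 29.80 km/s.

Δv_total ≈ 29.80 km/s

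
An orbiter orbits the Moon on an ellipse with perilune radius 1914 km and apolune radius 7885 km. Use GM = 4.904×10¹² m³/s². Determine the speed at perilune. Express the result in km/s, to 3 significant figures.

v ≈ 2.03 km/s

Semi-major axis a = (r_p + r_a)/2 = 4899.5 km = 4.900×10⁶ m.
Vis-viva: v² = μ(2/r − 1/a) = 4.904×10¹² × (1.045×10⁻⁶ − 2.041×10⁻⁷) = 4.123×10⁶ m²/s².
v = 2031 m/s = 2.031 km/s.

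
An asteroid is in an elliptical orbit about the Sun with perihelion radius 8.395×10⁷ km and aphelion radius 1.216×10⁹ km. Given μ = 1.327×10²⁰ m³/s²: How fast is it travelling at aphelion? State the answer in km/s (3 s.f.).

Semi-major axis a = (r_p + r_a)/2 = 6.4998×10⁸ km = 6.500×10¹¹ m.
Vis-viva: v² = μ(2/r − 1/a) = 1.327×10²⁰ × (1.645×10⁻¹² − 1.539×10⁻¹²) = 1.409×10⁷ m²/s².
v = 3754 m/s = 3.754 km/s.

v ≈ 3.75 km/s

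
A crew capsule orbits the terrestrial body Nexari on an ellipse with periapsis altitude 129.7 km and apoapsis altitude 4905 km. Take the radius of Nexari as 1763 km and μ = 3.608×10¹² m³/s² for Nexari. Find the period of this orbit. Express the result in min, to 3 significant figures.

T ≈ 488 min

r_p = 1763 + 129.7 = 1892.7 km = 1.8927×10⁶ m.
r_a = 1763 + 4905 = 6668.0 km = 6.6680×10⁶ m.
Semi-major axis a = (r_p + r_a)/2 = (1892.7 + 6668.0)/2 = 4280.4 km = 4.280×10⁶ m.
By Kepler's third law T = 2π√(a³/μ) = 2π × 4.662×10³ = 2.929×10⁴ s.
= 488.2 min.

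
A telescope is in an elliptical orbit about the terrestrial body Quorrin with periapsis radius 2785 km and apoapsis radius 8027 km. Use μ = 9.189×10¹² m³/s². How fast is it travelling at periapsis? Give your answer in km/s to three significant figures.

Semi-major axis a = (r_p + r_a)/2 = 5406.0 km = 5.406×10⁶ m.
Vis-viva: v² = μ(2/r − 1/a) = 9.189×10¹² × (7.181×10⁻⁷ − 1.850×10⁻⁷) = 4.899×10⁶ m²/s².
v = 2213 m/s = 2.213 km/s.

v ≈ 2.21 km/s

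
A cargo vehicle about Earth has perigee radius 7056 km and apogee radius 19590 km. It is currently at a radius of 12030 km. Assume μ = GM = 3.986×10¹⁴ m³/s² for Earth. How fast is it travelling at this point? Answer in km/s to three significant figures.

Semi-major axis a = (r_p + r_a)/2 = 13323 km = 1.332×10⁷ m.
Vis-viva: v² = μ(2/r − 1/a) = 3.986×10¹⁴ × (1.663×10⁻⁷ − 7.506×10⁻⁸) = 3.635×10⁷ m²/s².
v = 6029 m/s = 6.029 km/s.

v ≈ 6.03 km/s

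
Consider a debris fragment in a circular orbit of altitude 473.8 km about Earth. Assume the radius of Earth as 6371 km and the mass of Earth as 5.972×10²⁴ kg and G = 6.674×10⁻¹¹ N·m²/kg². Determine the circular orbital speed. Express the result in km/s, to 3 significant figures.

v ≈ 7.63 km/s

μ = GM = 6.674×10⁻¹¹ × 5.972×10²⁴ = 3.986×10¹⁴ m³/s².
r = 6371 + 473.8 = 6844.8 km = 6.8448×10⁶ m.
For a circular orbit v = √(μ/r) = √(3.986×10¹⁴ / 6.845×10⁶) = √(5.823×10⁷) = 7631 m/s.
That is 7.631 km/s.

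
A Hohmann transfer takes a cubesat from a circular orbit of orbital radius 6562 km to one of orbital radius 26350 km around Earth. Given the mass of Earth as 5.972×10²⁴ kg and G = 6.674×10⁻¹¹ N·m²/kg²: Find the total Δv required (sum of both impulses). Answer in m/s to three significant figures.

Δv_total ≈ 3500 m/s

μ = GM = 6.674×10⁻¹¹ × 5.972×10²⁴ = 3.986×10¹⁴ m³/s².
r₁ = 6562 km = 6.562×10⁶ m.
r₂ = 26350 km = 2.635×10⁷ m.
Transfer ellipse a_t = (r₁ + r₂)/2 = 1.646×10⁷ m.
At r₁: circular v_c1 = √(μ/r₁) = 7794 m/s; transfer-perigee v_p = √[μ(2/r₁ − 1/a_t)] = 9862 m/s.
Δv₁ = v_p − v_c1 = 2068 m/s.
At r₂: circular v_c2 = √(μ/r₂) = 3889 m/s; transfer-apogee v_a = √[μ(2/r₂ − 1/a_t)] = 2456 m/s.
Δv₂ = v_c2 − v_a = 1433 m/s.
Total Δv = Δv₁ + Δv₂ = 3502 m/s.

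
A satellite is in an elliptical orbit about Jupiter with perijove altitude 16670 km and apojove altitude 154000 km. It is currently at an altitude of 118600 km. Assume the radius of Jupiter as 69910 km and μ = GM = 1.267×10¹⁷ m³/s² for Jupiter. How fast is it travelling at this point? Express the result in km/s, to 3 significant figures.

r_p = 69910 + 16670 = 86580 km = 8.6580×10⁷ m.
r_a = 69910 + 154000 = 223910 km = 2.2391×10⁸ m.
r = 69910 + 118600 = 1.8851×10⁵ km = 1.885×10⁸ m.
Semi-major axis a = (r_p + r_a)/2 = 1.5524×10⁵ km = 1.552×10⁸ m.
Vis-viva: v² = μ(2/r − 1/a) = 1.267×10¹⁷ × (1.061×10⁻⁸ − 6.441×10⁻⁹) = 5.281×10⁸ m²/s².
v = 22980 m/s = 22.98 km/s.

v ≈ 23.0 km/s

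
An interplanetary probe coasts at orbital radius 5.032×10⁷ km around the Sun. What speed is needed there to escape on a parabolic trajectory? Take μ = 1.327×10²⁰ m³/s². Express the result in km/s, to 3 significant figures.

v_esc ≈ 72.6 km/s

r = 5.032×10⁷ km = 5.032×10¹⁰ m.
Escape speed v_esc = √(2μ/r) = √(2 × 1.327×10²⁰ / 5.032×10¹⁰) = √(5.274×10⁹) = 72620 m/s.
= 72.62 km/s.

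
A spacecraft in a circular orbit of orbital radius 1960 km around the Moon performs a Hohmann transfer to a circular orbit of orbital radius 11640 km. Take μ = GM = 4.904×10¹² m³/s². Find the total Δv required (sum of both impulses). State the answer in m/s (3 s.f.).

Δv_total ≈ 788 m/s

r₁ = 1960 km = 1.960×10⁶ m.
r₂ = 11640 km = 1.164×10⁷ m.
Transfer ellipse a_t = (r₁ + r₂)/2 = 6.800×10⁶ m.
At r₁: circular v_c1 = √(μ/r₁) = 1582 m/s; transfer-perilune v_p = √[μ(2/r₁ − 1/a_t)] = 2070 m/s.
Δv₁ = v_p − v_c1 = 487.7 m/s.
At r₂: circular v_c2 = √(μ/r₂) = 649.1 m/s; transfer-apolune v_a = √[μ(2/r₂ − 1/a_t)] = 348.5 m/s.
Δv₂ = v_c2 − v_a = 300.6 m/s.
Total Δv = Δv₁ + Δv₂ = 788.3 m/s.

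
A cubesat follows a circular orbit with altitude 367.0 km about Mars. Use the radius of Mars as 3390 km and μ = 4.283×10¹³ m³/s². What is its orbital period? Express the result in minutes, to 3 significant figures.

r = 3390 + 367.0 = 3757.0 km = 3.7570×10⁶ m.
Kepler's third law: T = 2π√(r³/μ) = 2π√((3.757×10⁶)³ / 4.283×10¹³).
r³/μ = 1.238×10⁶ s², so T = 2π × 1.113×10³ = 6.991×10³ s.
Converting: 6.991×10³ s ÷ 60.00 = 116.5 minutes.

T ≈ 117 minutes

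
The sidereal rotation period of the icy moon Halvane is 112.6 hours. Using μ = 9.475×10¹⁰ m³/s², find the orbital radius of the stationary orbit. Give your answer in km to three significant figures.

r_sync ≈ 7330 km

T = 112.6 hours = 4.054×10⁵ s.
A synchronous orbit has period T, so by Kepler's third law a = (μT²/4π²)^(1/3).
μT²/4π² = 9.475×10¹⁰ × (4.054×10⁵)² / 39.48 = 3.944×10²⁰ m³.
a = 7.333×10⁶ m = 7333.3 km.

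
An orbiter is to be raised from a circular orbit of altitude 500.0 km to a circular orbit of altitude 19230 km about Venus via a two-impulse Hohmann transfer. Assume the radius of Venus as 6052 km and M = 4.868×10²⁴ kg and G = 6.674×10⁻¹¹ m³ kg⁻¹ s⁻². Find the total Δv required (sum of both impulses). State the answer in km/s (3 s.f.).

Δv_total ≈ 3.12 km/s

μ = GM = 6.674×10⁻¹¹ × 4.868×10²⁴ = 3.249×10¹⁴ m³/s².
r₁ = 6052 + 500.0 = 6552.0 km = 6.5520×10⁶ m.
r₂ = 6052 + 19230 = 25282 km = 2.5282×10⁷ m.
Transfer ellipse a_t = (r₁ + r₂)/2 = 1.592×10⁷ m.
At r₁: circular v_c1 = √(μ/r₁) = 7042 m/s; transfer-periapsis v_p = √[μ(2/r₁ − 1/a_t)] = 8875 m/s.
Δv₁ = v_p − v_c1 = 1833 m/s.
At r₂: circular v_c2 = √(μ/r₂) = 3585 m/s; transfer-apoapsis v_a = √[μ(2/r₂ − 1/a_t)] = 2300 m/s.
Δv₂ = v_c2 − v_a = 1285 m/s.
Total Δv = Δv₁ + Δv₂ = 3118 m/s = 3.118 km/s.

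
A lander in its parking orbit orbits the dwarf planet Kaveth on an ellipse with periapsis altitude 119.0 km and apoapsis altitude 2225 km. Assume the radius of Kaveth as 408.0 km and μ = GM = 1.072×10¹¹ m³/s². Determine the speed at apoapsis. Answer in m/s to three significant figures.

r_p = 408.0 + 119.0 = 527.00 km = 5.2700×10⁵ m.
r_a = 408.0 + 2225 = 2633.0 km = 2.6330×10⁶ m.
Semi-major axis a = (r_p + r_a)/2 = 1580.0 km = 1.580×10⁶ m.
Vis-viva: v² = μ(2/r − 1/a) = 1.072×10¹¹ × (7.596×10⁻⁷ − 6.329×10⁻⁷) = 1.358×10⁴ m²/s².
v = 116.5 m/s.

v ≈ 117 m/s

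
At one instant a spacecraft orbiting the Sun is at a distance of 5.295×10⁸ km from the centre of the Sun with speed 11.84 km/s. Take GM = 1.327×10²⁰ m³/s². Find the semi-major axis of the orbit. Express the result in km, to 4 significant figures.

a ≈ 3.675×10⁸ km

r = 5.295×10¹¹ m.
Vis-viva rearranged: 1/a = 2/r − v²/μ = 3.777×10⁻¹² − 1.056×10⁻¹² = 2.721×10⁻¹² m⁻¹.
a = 3.675×10¹¹ m = 3.6755×10⁸ km.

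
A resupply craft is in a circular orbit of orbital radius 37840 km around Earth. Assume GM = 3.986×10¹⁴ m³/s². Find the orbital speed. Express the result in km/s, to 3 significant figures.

v ≈ 3.25 km/s

r = 37840 km = 3.784×10⁷ m.
For a circular orbit v = √(μ/r) = √(3.986×10¹⁴ / 3.784×10⁷) = √(1.053×10⁷) = 3246 m/s.
That is 3.246 km/s.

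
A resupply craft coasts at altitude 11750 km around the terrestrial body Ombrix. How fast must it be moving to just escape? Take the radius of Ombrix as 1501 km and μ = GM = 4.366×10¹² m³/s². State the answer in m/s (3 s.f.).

v_esc ≈ 812 m/s

r = 1501 + 11750 = 13251 km = 1.3251×10⁷ m.
Escape speed v_esc = √(2μ/r) = √(2 × 4.366×10¹² / 1.325×10⁷) = √(6.590×10⁵) = 811.8 m/s.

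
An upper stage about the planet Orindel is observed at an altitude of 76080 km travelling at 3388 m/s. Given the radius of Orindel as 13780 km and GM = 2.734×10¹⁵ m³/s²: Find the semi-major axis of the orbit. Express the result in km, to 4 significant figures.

a ≈ 55380 km

r = 13780 + 76080 = 89860 km = 8.986×10⁷ m.
Specific orbital energy ε = v²/2 − μ/r = (3388)²/2 − 2.734×10¹⁵/8.986×10⁷ = -2.469×10⁷ J/kg.
Since ε = −μ/(2a), a = −μ/(2ε) = 5.538×10⁷ m = 55376 km.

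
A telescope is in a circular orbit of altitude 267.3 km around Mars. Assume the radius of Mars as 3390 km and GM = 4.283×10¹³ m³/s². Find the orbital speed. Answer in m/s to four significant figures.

v ≈ 3422 m/s

r = 3390 + 267.3 = 3657.3 km = 3.6573×10⁶ m.
For a circular orbit v = √(μ/r) = √(4.283×10¹³ / 3.657×10⁶) = √(1.171×10⁷) = 3422 m/s.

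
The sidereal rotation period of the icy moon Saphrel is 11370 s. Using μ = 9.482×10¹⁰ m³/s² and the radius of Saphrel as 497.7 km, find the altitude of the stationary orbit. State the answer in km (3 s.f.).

h_sync ≈ 179 km

A synchronous orbit has period T, so by Kepler's third law a = (μT²/4π²)^(1/3).
μT²/4π² = 9.482×10¹⁰ × (1.137×10⁴)² / 39.48 = 3.105×10¹⁷ m³.
a = 6.772×10⁵ m = 677.15 km.
Altitude h = a − R = 677.15 − 497.7 = 179.45 km.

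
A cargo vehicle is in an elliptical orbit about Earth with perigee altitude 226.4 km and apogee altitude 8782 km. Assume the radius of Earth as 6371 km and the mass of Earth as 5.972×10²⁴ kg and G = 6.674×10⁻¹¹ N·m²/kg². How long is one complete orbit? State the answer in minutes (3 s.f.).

T ≈ 188 minutes

μ = GM = 6.674×10⁻¹¹ × 5.972×10²⁴ = 3.986×10¹⁴ m³/s².
r_p = 6371 + 226.4 = 6597.4 km = 6.5974×10⁶ m.
r_a = 6371 + 8782 = 15153 km = 1.5153×10⁷ m.
Semi-major axis a = (r_p + r_a)/2 = (6597.4 + 15153)/2 = 10875 km = 1.088×10⁷ m.
By Kepler's third law T = 2π√(a³/μ) = 2π × 1.796×10³ = 1.129×10⁴ s.
= 188.1 minutes.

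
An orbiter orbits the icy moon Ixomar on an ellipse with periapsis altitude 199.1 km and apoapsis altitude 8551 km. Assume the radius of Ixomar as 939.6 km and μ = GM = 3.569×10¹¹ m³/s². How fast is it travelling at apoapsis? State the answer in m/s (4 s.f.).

v ≈ 89.76 m/s

r_p = 939.6 + 199.1 = 1138.7 km = 1.1387×10⁶ m.
r_a = 939.6 + 8551 = 9490.6 km = 9.4906×10⁶ m.
Semi-major axis a = (r_p + r_a)/2 = 5314.7 km = 5.315×10⁶ m.
Vis-viva: v² = μ(2/r − 1/a) = 3.569×10¹¹ × (2.107×10⁻⁷ − 1.882×10⁻⁷) = 8.057×10³ m²/s².
v = 89.76 m/s.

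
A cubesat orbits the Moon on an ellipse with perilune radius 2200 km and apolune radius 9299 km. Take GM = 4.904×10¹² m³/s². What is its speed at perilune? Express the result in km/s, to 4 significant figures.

v ≈ 1.899 km/s

Semi-major axis a = (r_p + r_a)/2 = 5749.5 km = 5.750×10⁶ m.
Vis-viva: v² = μ(2/r − 1/a) = 4.904×10¹² × (9.091×10⁻⁷ − 1.739×10⁻⁷) = 3.605×10⁶ m²/s².
v = 1899 m/s = 1.899 km/s.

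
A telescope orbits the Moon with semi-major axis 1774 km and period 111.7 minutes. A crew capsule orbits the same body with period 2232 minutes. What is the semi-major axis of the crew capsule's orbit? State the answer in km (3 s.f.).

Kepler's third law: a³ ∝ T², so a₂ = a₁ (T₂/T₁)^(2/3).
T₂/T₁ = 19.98, (T₂/T₁)^(2/3) = 7.364.
a₂ = 1774 × 7.364 = 13060 km.

a₂ ≈ 13100 km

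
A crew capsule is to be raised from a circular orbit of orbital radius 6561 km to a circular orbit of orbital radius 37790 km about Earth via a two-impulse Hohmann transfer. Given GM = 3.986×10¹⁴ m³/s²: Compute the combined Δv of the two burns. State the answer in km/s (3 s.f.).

r₁ = 6561 km = 6.561×10⁶ m.
r₂ = 37790 km = 3.779×10⁷ m.
Transfer ellipse a_t = (r₁ + r₂)/2 = 2.218×10⁷ m.
At r₁: circular v_c1 = √(μ/r₁) = 7794 m/s; transfer-perigee v_p = √[μ(2/r₁ − 1/a_t)] = 10180 m/s.
Δv₁ = v_p − v_c1 = 2381 m/s.
At r₂: circular v_c2 = √(μ/r₂) = 3248 m/s; transfer-apogee v_a = √[μ(2/r₂ − 1/a_t)] = 1767 m/s.
Δv₂ = v_c2 − v_a = 1481 m/s.
Total Δv = Δv₁ + Δv₂ = 3862 m/s = 3.862 km/s.

Δv_total ≈ 3.86 km/s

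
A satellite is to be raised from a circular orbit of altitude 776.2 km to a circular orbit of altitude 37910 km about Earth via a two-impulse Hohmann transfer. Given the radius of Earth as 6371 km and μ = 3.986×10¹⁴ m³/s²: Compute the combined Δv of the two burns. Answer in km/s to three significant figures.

Δv_total ≈ 3.75 km/s

r₁ = 6371 + 776.2 = 7147.2 km = 7.1472×10⁶ m.
r₂ = 6371 + 37910 = 44281 km = 4.4281×10⁷ m.
Transfer ellipse a_t = (r₁ + r₂)/2 = 2.571×10⁷ m.
At r₁: circular v_c1 = √(μ/r₁) = 7468 m/s; transfer-perigee v_p = √[μ(2/r₁ − 1/a_t)] = 9800 m/s.
Δv₁ = v_p − v_c1 = 2332 m/s.
At r₂: circular v_c2 = √(μ/r₂) = 3000 m/s; transfer-apogee v_a = √[μ(2/r₂ − 1/a_t)] = 1582 m/s.
Δv₂ = v_c2 − v_a = 1419 m/s.
Total Δv = Δv₁ + Δv₂ = 3751 m/s = 3.751 km/s.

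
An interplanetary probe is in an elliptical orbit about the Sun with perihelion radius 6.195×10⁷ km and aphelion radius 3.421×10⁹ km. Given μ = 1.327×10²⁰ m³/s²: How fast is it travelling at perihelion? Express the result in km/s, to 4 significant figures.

v ≈ 64.87 km/s

Semi-major axis a = (r_p + r_a)/2 = 1.7415×10⁹ km = 1.741×10¹² m.
Vis-viva: v² = μ(2/r − 1/a) = 1.327×10²⁰ × (3.228×10⁻¹¹ − 5.742×10⁻¹³) = 4.208×10⁹ m²/s².
v = 64870 m/s = 64.87 km/s.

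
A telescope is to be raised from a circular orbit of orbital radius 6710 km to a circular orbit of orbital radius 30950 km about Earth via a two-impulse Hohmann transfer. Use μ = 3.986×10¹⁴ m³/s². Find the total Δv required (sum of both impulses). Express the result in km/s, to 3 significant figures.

Δv_total ≈ 3.62 km/s

r₁ = 6710 km = 6.710×10⁶ m.
r₂ = 30950 km = 3.095×10⁷ m.
Transfer ellipse a_t = (r₁ + r₂)/2 = 1.883×10⁷ m.
At r₁: circular v_c1 = √(μ/r₁) = 7707 m/s; transfer-perigee v_p = √[μ(2/r₁ − 1/a_t)] = 9881 m/s.
Δv₁ = v_p − v_c1 = 2174 m/s.
At r₂: circular v_c2 = √(μ/r₂) = 3589 m/s; transfer-apogee v_a = √[μ(2/r₂ − 1/a_t)] = 2142 m/s.
Δv₂ = v_c2 − v_a = 1446 m/s.
Total Δv = Δv₁ + Δv₂ = 3620 m/s = 3.620 km/s.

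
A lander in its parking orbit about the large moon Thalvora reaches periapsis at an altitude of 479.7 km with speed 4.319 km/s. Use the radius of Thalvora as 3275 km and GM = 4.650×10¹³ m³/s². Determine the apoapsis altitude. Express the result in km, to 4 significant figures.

apoapsis altitude ≈ 8178 km

r_p = 3275 + 479.7 = 3754.7 km = 3.755×10⁶ m.
Specific energy ε = v²/2 − μ/r = -3.058×10⁶ J/kg, so a = −μ/(2ε) = 7.604×10⁶ m.
The apsides satisfy r_p + r_a = 2a, so the apoapsis radius is 2a − r_p = 1.145×10⁷ m = 11453 km.
Apoapsis altitude = 11453 − 3275 = 8178.3 km.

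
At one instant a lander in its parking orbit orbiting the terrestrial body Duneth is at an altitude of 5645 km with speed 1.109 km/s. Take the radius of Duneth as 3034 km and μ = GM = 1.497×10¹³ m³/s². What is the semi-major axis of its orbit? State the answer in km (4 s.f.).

r = 3034 + 5645 = 8679.0 km = 8.679×10⁶ m.
Vis-viva rearranged: 1/a = 2/r − v²/μ = 2.304×10⁻⁷ − 8.216×10⁻⁸ = 1.483×10⁻⁷ m⁻¹.
a = 6.744×10⁶ m = 6743.8 km.

a ≈ 6744 km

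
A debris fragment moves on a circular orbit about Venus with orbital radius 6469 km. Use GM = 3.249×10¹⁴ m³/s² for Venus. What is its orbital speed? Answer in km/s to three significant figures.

r = 6469 km = 6.469×10⁶ m.
For a circular orbit v = √(μ/r) = √(3.249×10¹⁴ / 6.469×10⁶) = √(5.022×10⁷) = 7087 m/s.
That is 7.087 km/s.

v ≈ 7.09 km/s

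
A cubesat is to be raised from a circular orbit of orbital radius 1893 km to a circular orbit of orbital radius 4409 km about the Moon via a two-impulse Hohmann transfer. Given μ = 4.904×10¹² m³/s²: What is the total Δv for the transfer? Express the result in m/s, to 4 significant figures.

Δv_total ≈ 531.6 m/s

r₁ = 1893 km = 1.893×10⁶ m.
r₂ = 4409 km = 4.409×10⁶ m.
Transfer ellipse a_t = (r₁ + r₂)/2 = 3.151×10⁶ m.
At r₁: circular v_c1 = √(μ/r₁) = 1610 m/s; transfer-perilune v_p = √[μ(2/r₁ − 1/a_t)] = 1904 m/s.
Δv₁ = v_p − v_c1 = 294.4 m/s.
At r₂: circular v_c2 = √(μ/r₂) = 1055 m/s; transfer-apolune v_a = √[μ(2/r₂ − 1/a_t)] = 817.4 m/s.
Δv₂ = v_c2 − v_a = 237.2 m/s.
Total Δv = Δv₁ + Δv₂ = 531.6 m/s.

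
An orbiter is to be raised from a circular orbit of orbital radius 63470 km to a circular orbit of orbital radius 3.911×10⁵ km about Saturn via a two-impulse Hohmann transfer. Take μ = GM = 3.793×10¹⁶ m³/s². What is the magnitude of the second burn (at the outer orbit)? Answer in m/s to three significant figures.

r₁ = 63470 km = 6.347×10⁷ m.
r₂ = 3.911×10⁵ km = 3.911×10⁸ m.
Transfer ellipse a_t = (r₁ + r₂)/2 = 2.273×10⁸ m.
At r₁: circular v_c1 = √(μ/r₁) = 24450 m/s; transfer-perikrone v_p = √[μ(2/r₁ − 1/a_t)] = 32070 m/s.
At r₂: circular v_c2 = √(μ/r₂) = 9848 m/s; transfer-apokrone v_a = √[μ(2/r₂ − 1/a_t)] = 5204 m/s.
Δv₂ = v_c2 − v_a = 4644 m/s.

Δv ≈ 4640 m/s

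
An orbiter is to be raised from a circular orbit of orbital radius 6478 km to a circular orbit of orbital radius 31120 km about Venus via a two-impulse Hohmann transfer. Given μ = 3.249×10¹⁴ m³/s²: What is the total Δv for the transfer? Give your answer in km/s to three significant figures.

r₁ = 6478 km = 6.478×10⁶ m.
r₂ = 31120 km = 3.112×10⁷ m.
Transfer ellipse a_t = (r₁ + r₂)/2 = 1.880×10⁷ m.
At r₁: circular v_c1 = √(μ/r₁) = 7082 m/s; transfer-periapsis v_p = √[μ(2/r₁ − 1/a_t)] = 9112 m/s.
Δv₁ = v_p − v_c1 = 2030 m/s.
At r₂: circular v_c2 = √(μ/r₂) = 3231 m/s; transfer-apoapsis v_a = √[μ(2/r₂ − 1/a_t)] = 1897 m/s.
Δv₂ = v_c2 − v_a = 1334 m/s.
Total Δv = Δv₁ + Δv₂ = 3364 m/s = 3.364 km/s.

Δv_total ≈ 3.36 km/s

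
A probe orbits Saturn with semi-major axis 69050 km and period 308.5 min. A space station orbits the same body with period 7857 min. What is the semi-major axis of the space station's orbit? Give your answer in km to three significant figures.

Kepler's third law: a³ ∝ T², so a₂ = a₁ (T₂/T₁)^(2/3).
T₂/T₁ = 25.47, (T₂/T₁)^(2/3) = 8.656.
a₂ = 69050 × 8.656 = 5.977×10⁵ km.

a₂ ≈ 5.98×10⁵ km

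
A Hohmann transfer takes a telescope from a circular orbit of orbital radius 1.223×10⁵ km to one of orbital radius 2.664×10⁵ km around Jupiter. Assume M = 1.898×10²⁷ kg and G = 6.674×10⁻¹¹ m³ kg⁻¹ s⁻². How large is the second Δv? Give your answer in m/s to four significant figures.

μ = GM = 6.674×10⁻¹¹ × 1.898×10²⁷ = 1.267×10¹⁷ m³/s².
r₁ = 1.223×10⁵ km = 1.223×10⁸ m.
r₂ = 2.664×10⁵ km = 2.664×10⁸ m.
Transfer ellipse a_t = (r₁ + r₂)/2 = 1.944×10⁸ m.
At r₁: circular v_c1 = √(μ/r₁) = 32180 m/s; transfer-perijove v_p = √[μ(2/r₁ − 1/a_t)] = 37680 m/s.
At r₂: circular v_c2 = √(μ/r₂) = 21810 m/s; transfer-apojove v_a = √[μ(2/r₂ − 1/a_t)] = 17300 m/s.
Δv₂ = v_c2 − v_a = 4508 m/s.

Δv ≈ 4508 m/s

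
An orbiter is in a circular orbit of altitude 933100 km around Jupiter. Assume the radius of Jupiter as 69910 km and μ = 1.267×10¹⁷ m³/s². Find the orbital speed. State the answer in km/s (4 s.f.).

r = 69910 + 933100 = 1003000 km = 1.0030×10⁹ m.
For a circular orbit v = √(μ/r) = √(1.267×10¹⁷ / 1.003×10⁹) = √(1.263×10⁸) = 11240 m/s.
That is 11.24 km/s.

v ≈ 11.24 km/s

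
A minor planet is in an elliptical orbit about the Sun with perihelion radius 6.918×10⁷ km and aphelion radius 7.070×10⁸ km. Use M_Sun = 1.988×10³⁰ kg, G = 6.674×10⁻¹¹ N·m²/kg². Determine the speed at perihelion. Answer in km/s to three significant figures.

μ = GM = 6.674×10⁻¹¹ × 1.988×10³⁰ = 1.327×10²⁰ m³/s².
Semi-major axis a = (r_p + r_a)/2 = 3.8809×10⁸ km = 3.881×10¹¹ m.
Vis-viva: v² = μ(2/r − 1/a) = 1.327×10²⁰ × (2.891×10⁻¹¹ − 2.577×10⁻¹²) = 3.494×10⁹ m²/s².
v = 59110 m/s = 59.11 km/s.

v ≈ 59.1 km/s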